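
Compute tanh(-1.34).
-0.8717

tanh(-1.34) = (e^(-1.34) - e^(1.34))/(e^(-1.34) + e^(1.34)) = -0.8717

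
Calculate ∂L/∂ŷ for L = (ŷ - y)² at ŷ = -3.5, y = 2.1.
∂L/∂ŷ = -11.2

∂L/∂ŷ = 2(ŷ - y) = 2(-3.5 - 2.1) = 2(-5.6) = -11.2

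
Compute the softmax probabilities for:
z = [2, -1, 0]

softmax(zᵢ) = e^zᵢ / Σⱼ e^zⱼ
p = [0.8438, 0.042, 0.1142]

exp(z) = [7.389, 0.3679, 1]
Sum = 8.757
p = [0.8438, 0.042, 0.1142]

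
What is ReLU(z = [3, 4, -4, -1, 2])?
h = [3, 4, 0, 0, 2]

ReLU applied element-wise: max(0,3)=3, max(0,4)=4, max(0,-4)=0, max(0,-1)=0, max(0,2)=2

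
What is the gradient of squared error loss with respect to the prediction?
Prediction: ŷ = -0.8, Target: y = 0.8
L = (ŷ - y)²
∂L/∂ŷ = -3.2

∂L/∂ŷ = 2(ŷ - y) = 2(-0.8 - 0.8) = 2(-1.6) = -3.2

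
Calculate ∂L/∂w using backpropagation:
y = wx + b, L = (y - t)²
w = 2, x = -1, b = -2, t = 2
∂L/∂w = 12

y = wx + b = (2)(-1) + -2 = -4
∂L/∂y = 2(y - t) = 2(-4 - 2) = -12
∂y/∂w = x = -1
∂L/∂w = ∂L/∂y · ∂y/∂w = -12 × -1 = 12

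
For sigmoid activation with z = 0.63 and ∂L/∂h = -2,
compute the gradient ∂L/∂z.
∂L/∂z = -0.4535

σ(0.63) = 0.6525
σ'(0.63) = σ(0.63)(1 - σ(0.63)) = 0.6525 × 0.3475 = 0.2267
∂L/∂z = ∂L/∂h · σ'(z) = -2 × 0.2267 = -0.4535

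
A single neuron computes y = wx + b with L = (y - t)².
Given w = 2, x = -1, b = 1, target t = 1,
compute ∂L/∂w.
∂L/∂w = 4

y = wx + b = (2)(-1) + 1 = -1
∂L/∂y = 2(y - t) = 2(-1 - 1) = -4
∂y/∂w = x = -1
∂L/∂w = ∂L/∂y · ∂y/∂w = -4 × -1 = 4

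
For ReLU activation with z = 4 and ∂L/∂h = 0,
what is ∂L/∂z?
∂L/∂z = 0

h = ReLU(4) = 4
Since z > 0: ∂h/∂z = 1
∂L/∂z = ∂L/∂h · ∂h/∂z = 0 × 1 = 0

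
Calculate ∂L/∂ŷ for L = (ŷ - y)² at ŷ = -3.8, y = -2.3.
∂L/∂ŷ = -3.0

∂L/∂ŷ = 2(ŷ - y) = 2(-3.8 - -2.3) = 2(-1.5) = -3.0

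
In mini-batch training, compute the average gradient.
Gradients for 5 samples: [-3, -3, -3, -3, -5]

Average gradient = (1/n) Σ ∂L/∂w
Average gradient = -3.4

Average = (1/5)(-3 + -3 + -3 + -3 + -5) = -17/5 = -3.4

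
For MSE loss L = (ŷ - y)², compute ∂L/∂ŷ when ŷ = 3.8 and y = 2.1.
∂L/∂ŷ = 3.4

∂L/∂ŷ = 2(ŷ - y) = 2(3.8 - 2.1) = 2(1.7) = 3.4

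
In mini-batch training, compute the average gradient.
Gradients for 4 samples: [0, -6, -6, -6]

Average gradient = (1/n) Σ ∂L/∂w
Average gradient = -4.5

Average = (1/4)(0 + -6 + -6 + -6) = -18/4 = -4.5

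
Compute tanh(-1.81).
-0.9478

tanh(-1.81) = (e^(-1.81) - e^(1.81))/(e^(-1.81) + e^(1.81)) = -0.9478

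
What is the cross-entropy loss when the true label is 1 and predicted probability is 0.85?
L = 0.1625

L = -1·log(0.85) - 0·log(0.15) = -log(0.85) = 0.1625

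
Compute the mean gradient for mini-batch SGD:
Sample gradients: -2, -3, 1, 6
Average gradient = 0.5

Average = (1/4)(-2 + -3 + 1 + 6) = 2/4 = 0.5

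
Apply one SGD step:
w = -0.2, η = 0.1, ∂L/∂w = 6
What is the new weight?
w_new = -0.8

w_new = w - η·∂L/∂w = -0.2 - 0.1×(6) = -0.2 - (0.6) = -0.8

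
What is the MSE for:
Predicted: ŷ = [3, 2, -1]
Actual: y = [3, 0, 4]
MSE = 9.667

MSE = (1/3)((3-3)² + (2-0)² + (-1-4)²) = (1/3)(0 + 4 + 25) = 9.667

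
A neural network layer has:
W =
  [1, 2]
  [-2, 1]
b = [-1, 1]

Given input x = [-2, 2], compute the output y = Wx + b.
y = [1, 7]

Wx = [1×-2 + 2×2, -2×-2 + 1×2]
   = [2, 6]
y = Wx + b = [2 + -1, 6 + 1] = [1, 7]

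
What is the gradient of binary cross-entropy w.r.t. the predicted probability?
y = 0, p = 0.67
∂L/∂p = 3.03

∂L/∂p = -y/p + (1-y)/(1-p) = 0 + 1/0.33 = 3.03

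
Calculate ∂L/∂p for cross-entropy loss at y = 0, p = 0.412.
∂L/∂p = 1.701

∂L/∂p = -y/p + (1-y)/(1-p) = 0 + 1/0.588 = 1.701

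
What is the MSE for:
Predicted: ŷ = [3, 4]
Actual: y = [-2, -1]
MSE = 25

MSE = (1/2)((3--2)² + (4--1)²) = (1/2)(25 + 25) = 25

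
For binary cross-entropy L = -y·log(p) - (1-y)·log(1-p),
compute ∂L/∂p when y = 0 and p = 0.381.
∂L/∂p = 1.616

∂L/∂p = -y/p + (1-y)/(1-p) = 0 + 1/0.619 = 1.616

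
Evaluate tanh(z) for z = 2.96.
0.9946

tanh(2.96) = (e^(2.96) - e^(-2.96))/(e^(2.96) + e^(-2.96)) = 0.9946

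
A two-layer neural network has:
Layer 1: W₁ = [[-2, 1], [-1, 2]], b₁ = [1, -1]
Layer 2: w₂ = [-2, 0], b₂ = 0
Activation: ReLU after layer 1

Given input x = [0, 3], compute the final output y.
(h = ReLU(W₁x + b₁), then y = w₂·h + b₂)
y = -8

Layer 1 pre-activation: z₁ = [4, 5]
After ReLU: h = [4, 5]
Layer 2 output: y = -2×4 + 0×5 + 0 = -8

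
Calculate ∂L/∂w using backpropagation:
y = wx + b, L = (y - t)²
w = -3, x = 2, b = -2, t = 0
∂L/∂w = -32

y = wx + b = (-3)(2) + -2 = -8
∂L/∂y = 2(y - t) = 2(-8 - 0) = -16
∂y/∂w = x = 2
∂L/∂w = ∂L/∂y · ∂y/∂w = -16 × 2 = -32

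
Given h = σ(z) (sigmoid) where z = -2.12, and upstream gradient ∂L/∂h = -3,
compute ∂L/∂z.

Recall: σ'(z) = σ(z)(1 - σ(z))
∂L/∂z = -0.287

σ(-2.12) = 0.1072
σ'(-2.12) = σ(-2.12)(1 - σ(-2.12)) = 0.1072 × 0.8928 = 0.09568
∂L/∂z = ∂L/∂h · σ'(z) = -3 × 0.09568 = -0.287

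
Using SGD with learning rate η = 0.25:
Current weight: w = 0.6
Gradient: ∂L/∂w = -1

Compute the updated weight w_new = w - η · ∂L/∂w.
w_new = 0.85

w_new = w - η·∂L/∂w = 0.6 - 0.25×(-1) = 0.6 - (-0.25) = 0.85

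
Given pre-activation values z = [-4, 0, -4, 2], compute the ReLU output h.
h = [0, 0, 0, 2]

ReLU applied element-wise: max(0,-4)=0, max(0,0)=0, max(0,-4)=0, max(0,2)=2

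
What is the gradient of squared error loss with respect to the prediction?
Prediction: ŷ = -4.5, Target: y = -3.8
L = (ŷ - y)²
∂L/∂ŷ = -1.4

∂L/∂ŷ = 2(ŷ - y) = 2(-4.5 - -3.8) = 2(-0.7) = -1.4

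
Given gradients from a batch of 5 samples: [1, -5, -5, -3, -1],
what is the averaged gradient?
Average gradient = -2.6

Average = (1/5)(1 + -5 + -5 + -3 + -1) = -13/5 = -2.6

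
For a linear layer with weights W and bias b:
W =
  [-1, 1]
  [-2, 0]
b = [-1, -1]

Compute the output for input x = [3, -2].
y = [-6, -7]

Wx = [-1×3 + 1×-2, -2×3 + 0×-2]
   = [-5, -6]
y = Wx + b = [-5 + -1, -6 + -1] = [-6, -7]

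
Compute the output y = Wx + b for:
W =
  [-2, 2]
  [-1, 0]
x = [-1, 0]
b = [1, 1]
y = [3, 2]

Wx = [-2×-1 + 2×0, -1×-1 + 0×0]
   = [2, 1]
y = Wx + b = [2 + 1, 1 + 1] = [3, 2]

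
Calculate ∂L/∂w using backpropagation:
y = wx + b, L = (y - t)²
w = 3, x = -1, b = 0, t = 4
∂L/∂w = 14

y = wx + b = (3)(-1) + 0 = -3
∂L/∂y = 2(y - t) = 2(-3 - 4) = -14
∂y/∂w = x = -1
∂L/∂w = ∂L/∂y · ∂y/∂w = -14 × -1 = 14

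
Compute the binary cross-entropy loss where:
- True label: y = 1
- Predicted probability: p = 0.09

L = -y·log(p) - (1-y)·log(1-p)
L = 2.408

L = -1·log(0.09) - 0·log(0.91) = -log(0.09) = 2.408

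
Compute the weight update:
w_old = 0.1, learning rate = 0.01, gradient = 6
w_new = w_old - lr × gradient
w_new = 0.04

w_new = w - η·∂L/∂w = 0.1 - 0.01×(6) = 0.1 - (0.06) = 0.04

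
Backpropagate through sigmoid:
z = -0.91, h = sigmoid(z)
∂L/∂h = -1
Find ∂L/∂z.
∂L/∂z = -0.2046

σ(-0.91) = 0.287
σ'(-0.91) = σ(-0.91)(1 - σ(-0.91)) = 0.287 × 0.713 = 0.2046
∂L/∂z = ∂L/∂h · σ'(z) = -1 × 0.2046 = -0.2046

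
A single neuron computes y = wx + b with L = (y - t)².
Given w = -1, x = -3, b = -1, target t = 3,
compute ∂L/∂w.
∂L/∂w = 6

y = wx + b = (-1)(-3) + -1 = 2
∂L/∂y = 2(y - t) = 2(2 - 3) = -2
∂y/∂w = x = -3
∂L/∂w = ∂L/∂y · ∂y/∂w = -2 × -3 = 6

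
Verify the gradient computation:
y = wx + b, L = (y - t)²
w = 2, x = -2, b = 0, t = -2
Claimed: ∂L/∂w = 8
Correct

y = (2)(-2) + 0 = -4
∂L/∂y = 2(y - t) = 2(-4 - -2) = -4
∂y/∂w = x = -2
∂L/∂w = -4 × -2 = 8

Claimed value: 8
Correct: The correct gradient is 8.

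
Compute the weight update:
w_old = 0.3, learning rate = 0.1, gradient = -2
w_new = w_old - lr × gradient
w_new = 0.5

w_new = w - η·∂L/∂w = 0.3 - 0.1×(-2) = 0.3 - (-0.2) = 0.5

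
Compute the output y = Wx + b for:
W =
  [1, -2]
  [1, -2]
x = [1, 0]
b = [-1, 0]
y = [0, 1]

Wx = [1×1 + -2×0, 1×1 + -2×0]
   = [1, 1]
y = Wx + b = [1 + -1, 1 + 0] = [0, 1]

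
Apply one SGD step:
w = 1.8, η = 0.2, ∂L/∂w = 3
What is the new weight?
w_new = 1.2

w_new = w - η·∂L/∂w = 1.8 - 0.2×(3) = 1.8 - (0.6) = 1.2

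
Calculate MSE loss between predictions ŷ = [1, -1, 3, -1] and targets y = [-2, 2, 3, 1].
MSE = 5.5

MSE = (1/4)((1--2)² + (-1-2)² + (3-3)² + (-1-1)²) = (1/4)(9 + 9 + 0 + 4) = 5.5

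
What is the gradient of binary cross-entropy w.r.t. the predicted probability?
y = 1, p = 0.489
∂L/∂p = -2.045

∂L/∂p = -y/p + (1-y)/(1-p) = -1/0.489 + 0 = -2.045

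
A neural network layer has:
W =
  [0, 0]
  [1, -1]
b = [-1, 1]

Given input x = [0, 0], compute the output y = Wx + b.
y = [-1, 1]

Wx = [0×0 + 0×0, 1×0 + -1×0]
   = [0, 0]
y = Wx + b = [0 + -1, 0 + 1] = [-1, 1]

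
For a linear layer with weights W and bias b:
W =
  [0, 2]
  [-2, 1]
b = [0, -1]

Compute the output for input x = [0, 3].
y = [6, 2]

Wx = [0×0 + 2×3, -2×0 + 1×3]
   = [6, 3]
y = Wx + b = [6 + 0, 3 + -1] = [6, 2]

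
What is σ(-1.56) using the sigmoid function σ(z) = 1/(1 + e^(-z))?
0.1736

sigmoid(-1.56) = 1/(1 + e^(1.56)) = 1/(1 + 4.759) = 0.1736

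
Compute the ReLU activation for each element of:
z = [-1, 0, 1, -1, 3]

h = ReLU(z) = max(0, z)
h = [0, 0, 1, 0, 3]

ReLU applied element-wise: max(0,-1)=0, max(0,0)=0, max(0,1)=1, max(0,-1)=0, max(0,3)=3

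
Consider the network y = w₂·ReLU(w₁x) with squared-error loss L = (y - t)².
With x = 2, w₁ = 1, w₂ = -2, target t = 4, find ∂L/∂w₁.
∂L/∂w₁ = 64

Forward pass:
z = w₁x = 1×2 = 2
h = ReLU(2) = 2
y = w₂h = -2×2 = -4

Backward pass:
∂L/∂y = 2(y - t) = 2(-4 - 4) = -16
∂y/∂h = w₂ = -2
∂h/∂z = 1 (ReLU derivative)
∂z/∂w₁ = x = 2

∂L/∂w₁ = -16 × -2 × 1 × 2 = 64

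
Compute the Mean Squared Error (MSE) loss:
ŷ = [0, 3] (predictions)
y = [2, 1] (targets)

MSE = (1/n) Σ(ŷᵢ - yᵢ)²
MSE = 4

MSE = (1/2)((0-2)² + (3-1)²) = (1/2)(4 + 4) = 4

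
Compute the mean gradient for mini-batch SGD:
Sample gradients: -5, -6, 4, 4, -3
Average gradient = -1.2

Average = (1/5)(-5 + -6 + 4 + 4 + -3) = -6/5 = -1.2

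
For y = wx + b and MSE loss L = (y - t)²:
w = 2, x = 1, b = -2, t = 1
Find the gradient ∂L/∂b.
∂L/∂b = -2

y = wx + b = (2)(1) + -2 = 0
∂L/∂y = 2(y - t) = 2(0 - 1) = -2
∂y/∂b = 1
∂L/∂b = ∂L/∂y · ∂y/∂b = -2 × 1 = -2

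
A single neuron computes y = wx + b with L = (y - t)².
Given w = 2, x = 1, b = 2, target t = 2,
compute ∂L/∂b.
∂L/∂b = 4

y = wx + b = (2)(1) + 2 = 4
∂L/∂y = 2(y - t) = 2(4 - 2) = 4
∂y/∂b = 1
∂L/∂b = ∂L/∂y · ∂y/∂b = 4 × 1 = 4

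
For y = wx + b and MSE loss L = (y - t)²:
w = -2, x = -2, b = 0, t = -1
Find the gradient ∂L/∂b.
∂L/∂b = 10

y = wx + b = (-2)(-2) + 0 = 4
∂L/∂y = 2(y - t) = 2(4 - -1) = 10
∂y/∂b = 1
∂L/∂b = ∂L/∂y · ∂y/∂b = 10 × 1 = 10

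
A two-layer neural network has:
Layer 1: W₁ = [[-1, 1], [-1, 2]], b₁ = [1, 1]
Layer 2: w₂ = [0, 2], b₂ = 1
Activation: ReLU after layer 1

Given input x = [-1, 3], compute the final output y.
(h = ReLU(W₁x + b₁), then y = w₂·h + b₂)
y = 17

Layer 1 pre-activation: z₁ = [5, 8]
After ReLU: h = [5, 8]
Layer 2 output: y = 0×5 + 2×8 + 1 = 17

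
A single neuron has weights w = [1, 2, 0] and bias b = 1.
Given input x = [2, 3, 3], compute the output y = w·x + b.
y = 9

y = (1)(2) + (2)(3) + (0)(3) + 1 = 9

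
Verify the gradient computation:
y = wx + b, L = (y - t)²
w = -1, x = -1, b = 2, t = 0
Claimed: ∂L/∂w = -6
Correct

y = (-1)(-1) + 2 = 3
∂L/∂y = 2(y - t) = 2(3 - 0) = 6
∂y/∂w = x = -1
∂L/∂w = 6 × -1 = -6

Claimed value: -6
Correct: The correct gradient is -6.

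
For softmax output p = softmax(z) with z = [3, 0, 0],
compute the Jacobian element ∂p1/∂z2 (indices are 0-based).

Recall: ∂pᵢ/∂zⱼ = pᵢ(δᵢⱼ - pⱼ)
∂p1/∂z2 = -0.00205

p = softmax(z) = [0.9094, 0.04528, 0.04528]
p1 = 0.04528, p2 = 0.04528

∂p1/∂z2 = -p1 × p2 = -0.04528 × 0.04528 = -0.00205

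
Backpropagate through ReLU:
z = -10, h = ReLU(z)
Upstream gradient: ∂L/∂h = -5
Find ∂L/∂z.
∂L/∂z = 0

h = ReLU(-10) = 0
Since z < 0: ∂h/∂z = 0
∂L/∂z = ∂L/∂h · ∂h/∂z = -5 × 0 = 0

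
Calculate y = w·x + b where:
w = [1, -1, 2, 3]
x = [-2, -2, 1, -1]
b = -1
y = -2

y = (1)(-2) + (-1)(-2) + (2)(1) + (3)(-1) + -1 = -2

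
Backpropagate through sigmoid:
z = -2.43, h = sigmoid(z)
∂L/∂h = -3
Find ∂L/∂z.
∂L/∂z = -0.2231

σ(-2.43) = 0.08091
σ'(-2.43) = σ(-2.43)(1 - σ(-2.43)) = 0.08091 × 0.9191 = 0.07437
∂L/∂z = ∂L/∂h · σ'(z) = -3 × 0.07437 = -0.2231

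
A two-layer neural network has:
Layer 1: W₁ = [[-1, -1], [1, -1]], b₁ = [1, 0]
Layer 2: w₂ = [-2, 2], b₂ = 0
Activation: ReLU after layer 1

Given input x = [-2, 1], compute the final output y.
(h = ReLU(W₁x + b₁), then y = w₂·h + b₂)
y = -4

Layer 1 pre-activation: z₁ = [2, -3]
After ReLU: h = [2, 0]
Layer 2 output: y = -2×2 + 2×0 + 0 = -4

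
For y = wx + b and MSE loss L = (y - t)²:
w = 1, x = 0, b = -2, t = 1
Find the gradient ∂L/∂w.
∂L/∂w = 0

y = wx + b = (1)(0) + -2 = -2
∂L/∂y = 2(y - t) = 2(-2 - 1) = -6
∂y/∂w = x = 0
∂L/∂w = ∂L/∂y · ∂y/∂w = -6 × 0 = 0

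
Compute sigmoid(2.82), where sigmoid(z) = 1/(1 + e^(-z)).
0.9437

sigmoid(2.82) = 1/(1 + e^(-2.82)) = 1/(1 + 0.05961) = 0.9437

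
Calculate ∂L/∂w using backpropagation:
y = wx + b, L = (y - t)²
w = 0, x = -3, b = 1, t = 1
∂L/∂w = 0

y = wx + b = (0)(-3) + 1 = 1
∂L/∂y = 2(y - t) = 2(1 - 1) = 0
∂y/∂w = x = -3
∂L/∂w = ∂L/∂y · ∂y/∂w = 0 × -3 = 0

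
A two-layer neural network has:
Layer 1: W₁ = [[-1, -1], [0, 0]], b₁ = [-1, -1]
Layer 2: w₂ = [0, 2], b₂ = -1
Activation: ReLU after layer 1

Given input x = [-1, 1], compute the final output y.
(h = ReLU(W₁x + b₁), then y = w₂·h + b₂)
y = -1

Layer 1 pre-activation: z₁ = [-1, -1]
After ReLU: h = [0, 0]
Layer 2 output: y = 0×0 + 2×0 + -1 = -1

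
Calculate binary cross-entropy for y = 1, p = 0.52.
L = 0.6539

L = -1·log(0.52) - 0·log(0.48) = -log(0.52) = 0.6539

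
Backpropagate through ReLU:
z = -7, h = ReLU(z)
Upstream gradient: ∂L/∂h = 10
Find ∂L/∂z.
∂L/∂z = 0

h = ReLU(-7) = 0
Since z < 0: ∂h/∂z = 0
∂L/∂z = ∂L/∂h · ∂h/∂z = 10 × 0 = 0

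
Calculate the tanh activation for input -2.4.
-0.9837

tanh(-2.4) = (e^(-2.4) - e^(2.4))/(e^(-2.4) + e^(2.4)) = -0.9837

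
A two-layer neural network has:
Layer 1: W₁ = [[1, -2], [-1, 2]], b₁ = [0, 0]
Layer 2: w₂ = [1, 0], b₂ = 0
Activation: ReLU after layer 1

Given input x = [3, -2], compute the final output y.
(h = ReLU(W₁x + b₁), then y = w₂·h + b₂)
y = 7

Layer 1 pre-activation: z₁ = [7, -7]
After ReLU: h = [7, 0]
Layer 2 output: y = 1×7 + 0×0 + 0 = 7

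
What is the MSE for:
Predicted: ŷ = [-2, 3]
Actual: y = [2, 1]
MSE = 10

MSE = (1/2)((-2-2)² + (3-1)²) = (1/2)(16 + 4) = 10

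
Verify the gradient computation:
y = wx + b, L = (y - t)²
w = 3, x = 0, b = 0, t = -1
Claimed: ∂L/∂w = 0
Correct

y = (3)(0) + 0 = 0
∂L/∂y = 2(y - t) = 2(0 - -1) = 2
∂y/∂w = x = 0
∂L/∂w = 2 × 0 = 0

Claimed value: 0
Correct: The correct gradient is 0.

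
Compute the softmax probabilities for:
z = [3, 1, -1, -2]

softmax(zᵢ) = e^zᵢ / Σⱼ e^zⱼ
p = [0.8618, 0.1166, 0.0158, 0.0058]

exp(z) = [20.09, 2.718, 0.3679, 0.1353]
Sum = 23.31
p = [0.8618, 0.1166, 0.0158, 0.0058]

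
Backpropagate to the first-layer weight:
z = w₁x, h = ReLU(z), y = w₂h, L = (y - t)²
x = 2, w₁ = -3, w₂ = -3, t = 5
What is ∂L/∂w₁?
∂L/∂w₁ = 0

Forward pass:
z = w₁x = -3×2 = -6
h = ReLU(-6) = 0
y = w₂h = -3×0 = 0

Backward pass:
∂L/∂y = 2(y - t) = 2(0 - 5) = -10
∂y/∂h = w₂ = -3
∂h/∂z = 0 (ReLU derivative)
∂z/∂w₁ = x = 2

∂L/∂w₁ = -10 × -3 × 0 × 2 = 0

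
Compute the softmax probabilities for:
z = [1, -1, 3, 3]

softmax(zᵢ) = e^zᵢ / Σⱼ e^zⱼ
p = [0.0628, 0.0085, 0.4643, 0.4643]

exp(z) = [2.718, 0.3679, 20.09, 20.09]
Sum = 43.26
p = [0.0628, 0.0085, 0.4643, 0.4643]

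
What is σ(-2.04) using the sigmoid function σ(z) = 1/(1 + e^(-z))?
0.1151

sigmoid(-2.04) = 1/(1 + e^(2.04)) = 1/(1 + 7.691) = 0.1151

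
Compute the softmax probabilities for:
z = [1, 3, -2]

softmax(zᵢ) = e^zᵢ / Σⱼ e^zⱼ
p = [0.1185, 0.8756, 0.0059]

exp(z) = [2.718, 20.09, 0.1353]
Sum = 22.94
p = [0.1185, 0.8756, 0.0059]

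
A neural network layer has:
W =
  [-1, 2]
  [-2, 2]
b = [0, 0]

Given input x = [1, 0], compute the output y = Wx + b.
y = [-1, -2]

Wx = [-1×1 + 2×0, -2×1 + 2×0]
   = [-1, -2]
y = Wx + b = [-1 + 0, -2 + 0] = [-1, -2]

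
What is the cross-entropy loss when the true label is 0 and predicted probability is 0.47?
L = 0.6349

L = -0·log(0.47) - 1·log(0.53) = -log(0.53) = 0.6349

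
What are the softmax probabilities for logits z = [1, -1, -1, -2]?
p = [0.7573, 0.1025, 0.1025, 0.0377]

exp(z) = [2.718, 0.3679, 0.3679, 0.1353]
Sum = 3.589
p = [0.7573, 0.1025, 0.1025, 0.0377]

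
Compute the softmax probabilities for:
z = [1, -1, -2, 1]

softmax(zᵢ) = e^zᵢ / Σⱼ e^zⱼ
p = [0.4576, 0.0619, 0.0228, 0.4576]

exp(z) = [2.718, 0.3679, 0.1353, 2.718]
Sum = 5.94
p = [0.4576, 0.0619, 0.0228, 0.4576]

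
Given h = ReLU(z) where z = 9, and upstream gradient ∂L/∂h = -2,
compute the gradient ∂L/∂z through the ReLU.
∂L/∂z = -2

h = ReLU(9) = 9
Since z > 0: ∂h/∂z = 1
∂L/∂z = ∂L/∂h · ∂h/∂z = -2 × 1 = -2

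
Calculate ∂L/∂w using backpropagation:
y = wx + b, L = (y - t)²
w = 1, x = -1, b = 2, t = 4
∂L/∂w = 6

y = wx + b = (1)(-1) + 2 = 1
∂L/∂y = 2(y - t) = 2(1 - 4) = -6
∂y/∂w = x = -1
∂L/∂w = ∂L/∂y · ∂y/∂w = -6 × -1 = 6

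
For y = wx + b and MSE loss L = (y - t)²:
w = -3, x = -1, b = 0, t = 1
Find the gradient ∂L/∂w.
∂L/∂w = -4

y = wx + b = (-3)(-1) + 0 = 3
∂L/∂y = 2(y - t) = 2(3 - 1) = 4
∂y/∂w = x = -1
∂L/∂w = ∂L/∂y · ∂y/∂w = 4 × -1 = -4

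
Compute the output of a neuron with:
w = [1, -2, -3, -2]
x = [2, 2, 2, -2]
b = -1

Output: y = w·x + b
y = -5

y = (1)(2) + (-2)(2) + (-3)(2) + (-2)(-2) + -1 = -5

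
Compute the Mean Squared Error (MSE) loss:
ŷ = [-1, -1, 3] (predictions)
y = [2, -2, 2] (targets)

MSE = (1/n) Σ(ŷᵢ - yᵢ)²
MSE = 3.667

MSE = (1/3)((-1-2)² + (-1--2)² + (3-2)²) = (1/3)(9 + 1 + 1) = 3.667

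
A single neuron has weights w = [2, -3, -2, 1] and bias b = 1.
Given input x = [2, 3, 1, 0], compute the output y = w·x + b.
y = -6

y = (2)(2) + (-3)(3) + (-2)(1) + (1)(0) + 1 = -6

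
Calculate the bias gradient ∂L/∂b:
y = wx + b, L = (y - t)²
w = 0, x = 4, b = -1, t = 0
∂L/∂b = -2

y = wx + b = (0)(4) + -1 = -1
∂L/∂y = 2(y - t) = 2(-1 - 0) = -2
∂y/∂b = 1
∂L/∂b = ∂L/∂y · ∂y/∂b = -2 × 1 = -2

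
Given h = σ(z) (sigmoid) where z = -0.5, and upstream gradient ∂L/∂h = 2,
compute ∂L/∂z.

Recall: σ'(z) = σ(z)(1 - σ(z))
∂L/∂z = 0.47

σ(-0.5) = 0.3775
σ'(-0.5) = σ(-0.5)(1 - σ(-0.5)) = 0.3775 × 0.6225 = 0.235
∂L/∂z = ∂L/∂h · σ'(z) = 2 × 0.235 = 0.47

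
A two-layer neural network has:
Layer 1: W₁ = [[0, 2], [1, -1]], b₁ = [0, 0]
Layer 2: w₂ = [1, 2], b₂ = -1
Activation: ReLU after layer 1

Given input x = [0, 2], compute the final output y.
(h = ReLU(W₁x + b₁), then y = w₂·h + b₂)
y = 3

Layer 1 pre-activation: z₁ = [4, -2]
After ReLU: h = [4, 0]
Layer 2 output: y = 1×4 + 2×0 + -1 = 3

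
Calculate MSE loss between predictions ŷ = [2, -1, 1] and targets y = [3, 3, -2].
MSE = 8.667

MSE = (1/3)((2-3)² + (-1-3)² + (1--2)²) = (1/3)(1 + 16 + 9) = 8.667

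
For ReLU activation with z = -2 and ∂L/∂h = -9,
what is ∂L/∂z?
∂L/∂z = 0

h = ReLU(-2) = 0
Since z < 0: ∂h/∂z = 0
∂L/∂z = ∂L/∂h · ∂h/∂z = -9 × 0 = 0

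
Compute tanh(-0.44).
-0.4136

tanh(-0.44) = (e^(-0.44) - e^(0.44))/(e^(-0.44) + e^(0.44)) = -0.4136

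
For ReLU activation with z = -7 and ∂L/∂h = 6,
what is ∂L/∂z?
∂L/∂z = 0

h = ReLU(-7) = 0
Since z < 0: ∂h/∂z = 0
∂L/∂z = ∂L/∂h · ∂h/∂z = 6 × 0 = 0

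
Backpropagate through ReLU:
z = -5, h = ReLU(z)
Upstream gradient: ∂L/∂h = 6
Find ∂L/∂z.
∂L/∂z = 0

h = ReLU(-5) = 0
Since z < 0: ∂h/∂z = 0
∂L/∂z = ∂L/∂h · ∂h/∂z = 6 × 0 = 0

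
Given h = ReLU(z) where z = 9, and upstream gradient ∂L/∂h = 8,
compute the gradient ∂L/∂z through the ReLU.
∂L/∂z = 8

h = ReLU(9) = 9
Since z > 0: ∂h/∂z = 1
∂L/∂z = ∂L/∂h · ∂h/∂z = 8 × 1 = 8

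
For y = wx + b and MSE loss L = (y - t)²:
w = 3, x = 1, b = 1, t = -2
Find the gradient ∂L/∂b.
∂L/∂b = 12

y = wx + b = (3)(1) + 1 = 4
∂L/∂y = 2(y - t) = 2(4 - -2) = 12
∂y/∂b = 1
∂L/∂b = ∂L/∂y · ∂y/∂b = 12 × 1 = 12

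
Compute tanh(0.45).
0.4219

tanh(0.45) = (e^(0.45) - e^(-0.45))/(e^(0.45) + e^(-0.45)) = 0.4219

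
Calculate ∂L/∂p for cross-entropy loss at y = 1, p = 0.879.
∂L/∂p = -1.138

∂L/∂p = -y/p + (1-y)/(1-p) = -1/0.879 + 0 = -1.138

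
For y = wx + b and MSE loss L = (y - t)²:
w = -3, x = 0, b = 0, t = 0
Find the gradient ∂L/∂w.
∂L/∂w = 0

y = wx + b = (-3)(0) + 0 = 0
∂L/∂y = 2(y - t) = 2(0 - 0) = 0
∂y/∂w = x = 0
∂L/∂w = ∂L/∂y · ∂y/∂w = 0 × 0 = 0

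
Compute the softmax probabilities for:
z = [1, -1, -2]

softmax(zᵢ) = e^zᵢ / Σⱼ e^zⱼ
p = [0.8438, 0.1142, 0.042]

exp(z) = [2.718, 0.3679, 0.1353]
Sum = 3.221
p = [0.8438, 0.1142, 0.042]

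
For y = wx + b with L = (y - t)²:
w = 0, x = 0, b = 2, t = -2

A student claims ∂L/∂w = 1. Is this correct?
Incorrect

y = (0)(0) + 2 = 2
∂L/∂y = 2(y - t) = 2(2 - -2) = 8
∂y/∂w = x = 0
∂L/∂w = 8 × 0 = 0

Claimed value: 1
Incorrect: The correct gradient is 0.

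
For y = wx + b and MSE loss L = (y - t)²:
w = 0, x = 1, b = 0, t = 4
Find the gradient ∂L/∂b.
∂L/∂b = -8

y = wx + b = (0)(1) + 0 = 0
∂L/∂y = 2(y - t) = 2(0 - 4) = -8
∂y/∂b = 1
∂L/∂b = ∂L/∂y · ∂y/∂b = -8 × 1 = -8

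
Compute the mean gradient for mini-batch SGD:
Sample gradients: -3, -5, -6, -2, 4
Average gradient = -2.4

Average = (1/5)(-3 + -5 + -6 + -2 + 4) = -12/5 = -2.4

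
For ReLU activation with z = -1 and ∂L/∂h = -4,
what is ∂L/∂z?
∂L/∂z = 0

h = ReLU(-1) = 0
Since z < 0: ∂h/∂z = 0
∂L/∂z = ∂L/∂h · ∂h/∂z = -4 × 0 = 0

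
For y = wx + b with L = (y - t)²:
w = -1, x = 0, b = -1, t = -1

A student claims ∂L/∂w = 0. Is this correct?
Correct

y = (-1)(0) + -1 = -1
∂L/∂y = 2(y - t) = 2(-1 - -1) = 0
∂y/∂w = x = 0
∂L/∂w = 0 × 0 = 0

Claimed value: 0
Correct: The correct gradient is 0.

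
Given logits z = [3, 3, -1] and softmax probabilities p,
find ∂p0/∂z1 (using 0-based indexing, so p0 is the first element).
∂p0/∂z1 = -0.2455

p = softmax(z) = [0.4955, 0.4955, 0.009075]
p0 = 0.4955, p1 = 0.4955

∂p0/∂z1 = -p0 × p1 = -0.4955 × 0.4955 = -0.2455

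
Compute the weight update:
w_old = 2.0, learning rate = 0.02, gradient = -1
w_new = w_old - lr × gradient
w_new = 2.02

w_new = w - η·∂L/∂w = 2.0 - 0.02×(-1) = 2.0 - (-0.02) = 2.02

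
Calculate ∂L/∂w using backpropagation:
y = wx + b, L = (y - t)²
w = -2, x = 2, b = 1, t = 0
∂L/∂w = -12

y = wx + b = (-2)(2) + 1 = -3
∂L/∂y = 2(y - t) = 2(-3 - 0) = -6
∂y/∂w = x = 2
∂L/∂w = ∂L/∂y · ∂y/∂w = -6 × 2 = -12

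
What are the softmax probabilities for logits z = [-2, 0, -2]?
p = [0.1065, 0.787, 0.1065]

exp(z) = [0.1353, 1, 0.1353]
Sum = 1.271
p = [0.1065, 0.787, 0.1065]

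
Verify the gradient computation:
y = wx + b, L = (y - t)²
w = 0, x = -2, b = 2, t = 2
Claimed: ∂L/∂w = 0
Correct

y = (0)(-2) + 2 = 2
∂L/∂y = 2(y - t) = 2(2 - 2) = 0
∂y/∂w = x = -2
∂L/∂w = 0 × -2 = 0

Claimed value: 0
Correct: The correct gradient is 0.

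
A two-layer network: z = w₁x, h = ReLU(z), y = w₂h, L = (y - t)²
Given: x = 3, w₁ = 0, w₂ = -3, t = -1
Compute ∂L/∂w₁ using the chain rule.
∂L/∂w₁ = 0

Forward pass:
z = w₁x = 0×3 = 0
h = ReLU(0) = 0
y = w₂h = -3×0 = 0

Backward pass:
∂L/∂y = 2(y - t) = 2(0 - -1) = 2
∂y/∂h = w₂ = -3
∂h/∂z = 0 (ReLU derivative)
∂z/∂w₁ = x = 3

∂L/∂w₁ = 2 × -3 × 0 × 3 = 0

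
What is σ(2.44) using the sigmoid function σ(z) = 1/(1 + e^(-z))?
0.9198

sigmoid(2.44) = 1/(1 + e^(-2.44)) = 1/(1 + 0.08716) = 0.9198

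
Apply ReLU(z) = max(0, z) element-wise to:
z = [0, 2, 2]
h = [0, 2, 2]

ReLU applied element-wise: max(0,0)=0, max(0,2)=2, max(0,2)=2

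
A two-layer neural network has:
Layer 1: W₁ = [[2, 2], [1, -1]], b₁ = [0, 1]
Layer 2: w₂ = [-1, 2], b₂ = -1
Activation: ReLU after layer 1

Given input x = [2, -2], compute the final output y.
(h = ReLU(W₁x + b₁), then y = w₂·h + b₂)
y = 9

Layer 1 pre-activation: z₁ = [0, 5]
After ReLU: h = [0, 5]
Layer 2 output: y = -1×0 + 2×5 + -1 = 9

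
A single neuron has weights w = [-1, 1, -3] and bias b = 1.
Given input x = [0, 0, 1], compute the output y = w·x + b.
y = -2

y = (-1)(0) + (1)(0) + (-3)(1) + 1 = -2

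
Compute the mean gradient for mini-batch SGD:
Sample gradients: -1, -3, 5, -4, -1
Average gradient = -0.8

Average = (1/5)(-1 + -3 + 5 + -4 + -1) = -4/5 = -0.8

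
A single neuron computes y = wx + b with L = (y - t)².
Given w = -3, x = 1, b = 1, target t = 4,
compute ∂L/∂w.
∂L/∂w = -12

y = wx + b = (-3)(1) + 1 = -2
∂L/∂y = 2(y - t) = 2(-2 - 4) = -12
∂y/∂w = x = 1
∂L/∂w = ∂L/∂y · ∂y/∂w = -12 × 1 = -12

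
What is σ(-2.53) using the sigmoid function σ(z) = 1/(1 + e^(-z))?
0.07378

sigmoid(-2.53) = 1/(1 + e^(2.53)) = 1/(1 + 12.55) = 0.07378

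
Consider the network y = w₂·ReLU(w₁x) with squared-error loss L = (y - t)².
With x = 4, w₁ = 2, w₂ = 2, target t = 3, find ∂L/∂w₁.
∂L/∂w₁ = 208

Forward pass:
z = w₁x = 2×4 = 8
h = ReLU(8) = 8
y = w₂h = 2×8 = 16

Backward pass:
∂L/∂y = 2(y - t) = 2(16 - 3) = 26
∂y/∂h = w₂ = 2
∂h/∂z = 1 (ReLU derivative)
∂z/∂w₁ = x = 4

∂L/∂w₁ = 26 × 2 × 1 × 4 = 208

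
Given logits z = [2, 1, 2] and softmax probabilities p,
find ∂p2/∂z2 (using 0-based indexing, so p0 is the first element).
∂p2/∂z2 = 0.244

p = softmax(z) = [0.4223, 0.1554, 0.4223]
p2 = 0.4223

∂p2/∂z2 = p2(1 - p2) = 0.4223 × (1 - 0.4223) = 0.244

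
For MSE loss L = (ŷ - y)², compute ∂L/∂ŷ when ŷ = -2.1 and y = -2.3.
∂L/∂ŷ = 0.4

∂L/∂ŷ = 2(ŷ - y) = 2(-2.1 - -2.3) = 2(0.2) = 0.4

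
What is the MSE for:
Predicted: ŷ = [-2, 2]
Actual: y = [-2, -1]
MSE = 4.5

MSE = (1/2)((-2--2)² + (2--1)²) = (1/2)(0 + 9) = 4.5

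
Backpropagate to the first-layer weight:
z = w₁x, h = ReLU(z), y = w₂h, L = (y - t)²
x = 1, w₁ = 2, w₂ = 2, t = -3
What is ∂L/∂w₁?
∂L/∂w₁ = 28

Forward pass:
z = w₁x = 2×1 = 2
h = ReLU(2) = 2
y = w₂h = 2×2 = 4

Backward pass:
∂L/∂y = 2(y - t) = 2(4 - -3) = 14
∂y/∂h = w₂ = 2
∂h/∂z = 1 (ReLU derivative)
∂z/∂w₁ = x = 1

∂L/∂w₁ = 14 × 2 × 1 × 1 = 28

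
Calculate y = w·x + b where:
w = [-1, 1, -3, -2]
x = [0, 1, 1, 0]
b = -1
y = -3

y = (-1)(0) + (1)(1) + (-3)(1) + (-2)(0) + -1 = -3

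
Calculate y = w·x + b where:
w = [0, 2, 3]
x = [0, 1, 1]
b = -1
y = 4

y = (0)(0) + (2)(1) + (3)(1) + -1 = 4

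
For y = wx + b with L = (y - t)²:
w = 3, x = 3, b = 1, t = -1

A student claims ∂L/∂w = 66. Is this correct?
Correct

y = (3)(3) + 1 = 10
∂L/∂y = 2(y - t) = 2(10 - -1) = 22
∂y/∂w = x = 3
∂L/∂w = 22 × 3 = 66

Claimed value: 66
Correct: The correct gradient is 66.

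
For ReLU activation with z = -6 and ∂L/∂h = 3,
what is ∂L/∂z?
∂L/∂z = 0

h = ReLU(-6) = 0
Since z < 0: ∂h/∂z = 0
∂L/∂z = ∂L/∂h · ∂h/∂z = 3 × 0 = 0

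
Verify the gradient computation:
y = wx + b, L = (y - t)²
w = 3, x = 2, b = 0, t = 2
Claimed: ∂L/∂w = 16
Correct

y = (3)(2) + 0 = 6
∂L/∂y = 2(y - t) = 2(6 - 2) = 8
∂y/∂w = x = 2
∂L/∂w = 8 × 2 = 16

Claimed value: 16
Correct: The correct gradient is 16.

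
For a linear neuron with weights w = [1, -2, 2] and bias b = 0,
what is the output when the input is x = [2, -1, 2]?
y = 8

y = (1)(2) + (-2)(-1) + (2)(2) + 0 = 8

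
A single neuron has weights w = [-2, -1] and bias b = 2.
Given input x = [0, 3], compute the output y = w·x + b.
y = -1

y = (-2)(0) + (-1)(3) + 2 = -1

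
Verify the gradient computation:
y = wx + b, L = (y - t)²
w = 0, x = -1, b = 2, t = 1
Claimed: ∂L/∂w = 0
Incorrect

y = (0)(-1) + 2 = 2
∂L/∂y = 2(y - t) = 2(2 - 1) = 2
∂y/∂w = x = -1
∂L/∂w = 2 × -1 = -2

Claimed value: 0
Incorrect: The correct gradient is -2.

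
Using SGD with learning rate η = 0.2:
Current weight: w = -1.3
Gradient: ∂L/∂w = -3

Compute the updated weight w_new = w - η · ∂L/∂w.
w_new = -0.7

w_new = w - η·∂L/∂w = -1.3 - 0.2×(-3) = -1.3 - (-0.6) = -0.7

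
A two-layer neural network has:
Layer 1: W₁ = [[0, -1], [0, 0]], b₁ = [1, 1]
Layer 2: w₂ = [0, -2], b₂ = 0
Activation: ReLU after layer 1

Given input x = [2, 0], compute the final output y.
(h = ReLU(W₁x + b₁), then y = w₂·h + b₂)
y = -2

Layer 1 pre-activation: z₁ = [1, 1]
After ReLU: h = [1, 1]
Layer 2 output: y = 0×1 + -2×1 + 0 = -2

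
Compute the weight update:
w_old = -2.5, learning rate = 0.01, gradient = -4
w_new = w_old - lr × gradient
w_new = -2.46

w_new = w - η·∂L/∂w = -2.5 - 0.01×(-4) = -2.5 - (-0.04) = -2.46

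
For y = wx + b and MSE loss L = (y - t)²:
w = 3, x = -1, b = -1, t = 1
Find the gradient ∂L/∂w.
∂L/∂w = 10

y = wx + b = (3)(-1) + -1 = -4
∂L/∂y = 2(y - t) = 2(-4 - 1) = -10
∂y/∂w = x = -1
∂L/∂w = ∂L/∂y · ∂y/∂w = -10 × -1 = 10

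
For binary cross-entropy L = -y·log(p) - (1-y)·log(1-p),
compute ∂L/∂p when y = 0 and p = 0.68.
∂L/∂p = 3.125

∂L/∂p = -y/p + (1-y)/(1-p) = 0 + 1/0.32 = 3.125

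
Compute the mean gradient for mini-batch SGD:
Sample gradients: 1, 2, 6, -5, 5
Average gradient = 1.8

Average = (1/5)(1 + 2 + 6 + -5 + 5) = 9/5 = 1.8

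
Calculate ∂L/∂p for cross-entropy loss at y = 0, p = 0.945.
∂L/∂p = 18.18

∂L/∂p = -y/p + (1-y)/(1-p) = 0 + 1/0.055 = 18.18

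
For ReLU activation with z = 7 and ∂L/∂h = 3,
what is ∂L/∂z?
∂L/∂z = 3

h = ReLU(7) = 7
Since z > 0: ∂h/∂z = 1
∂L/∂z = ∂L/∂h · ∂h/∂z = 3 × 1 = 3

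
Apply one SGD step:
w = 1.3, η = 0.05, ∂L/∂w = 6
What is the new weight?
w_new = 1

w_new = w - η·∂L/∂w = 1.3 - 0.05×(6) = 1.3 - (0.3) = 1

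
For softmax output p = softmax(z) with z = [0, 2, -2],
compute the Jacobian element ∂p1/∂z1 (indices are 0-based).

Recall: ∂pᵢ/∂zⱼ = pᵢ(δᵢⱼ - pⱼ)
∂p1/∂z1 = 0.1154

p = softmax(z) = [0.1173, 0.8668, 0.01588]
p1 = 0.8668

∂p1/∂z1 = p1(1 - p1) = 0.8668 × (1 - 0.8668) = 0.1154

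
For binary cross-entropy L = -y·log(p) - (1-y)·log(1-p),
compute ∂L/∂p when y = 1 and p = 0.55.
∂L/∂p = -1.818

∂L/∂p = -y/p + (1-y)/(1-p) = -1/0.55 + 0 = -1.818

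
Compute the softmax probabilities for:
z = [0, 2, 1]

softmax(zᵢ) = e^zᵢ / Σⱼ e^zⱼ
p = [0.09, 0.6652, 0.2447]

exp(z) = [1, 7.389, 2.718]
Sum = 11.11
p = [0.09, 0.6652, 0.2447]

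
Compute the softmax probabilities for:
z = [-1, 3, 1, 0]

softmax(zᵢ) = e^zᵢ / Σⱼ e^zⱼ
p = [0.0152, 0.831, 0.1125, 0.0414]

exp(z) = [0.3679, 20.09, 2.718, 1]
Sum = 24.17
p = [0.0152, 0.831, 0.1125, 0.0414]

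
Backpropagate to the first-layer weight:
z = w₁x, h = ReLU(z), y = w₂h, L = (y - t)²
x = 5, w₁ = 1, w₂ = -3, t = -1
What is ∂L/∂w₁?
∂L/∂w₁ = 420

Forward pass:
z = w₁x = 1×5 = 5
h = ReLU(5) = 5
y = w₂h = -3×5 = -15

Backward pass:
∂L/∂y = 2(y - t) = 2(-15 - -1) = -28
∂y/∂h = w₂ = -3
∂h/∂z = 1 (ReLU derivative)
∂z/∂w₁ = x = 5

∂L/∂w₁ = -28 × -3 × 1 × 5 = 420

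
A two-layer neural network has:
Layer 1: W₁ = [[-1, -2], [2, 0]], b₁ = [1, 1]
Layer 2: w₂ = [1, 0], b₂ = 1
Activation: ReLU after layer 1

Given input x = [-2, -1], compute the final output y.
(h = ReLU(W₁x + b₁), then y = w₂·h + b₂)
y = 6

Layer 1 pre-activation: z₁ = [5, -3]
After ReLU: h = [5, 0]
Layer 2 output: y = 1×5 + 0×0 + 1 = 6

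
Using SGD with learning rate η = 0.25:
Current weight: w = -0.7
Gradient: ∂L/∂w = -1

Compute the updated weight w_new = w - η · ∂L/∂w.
w_new = -0.45

w_new = w - η·∂L/∂w = -0.7 - 0.25×(-1) = -0.7 - (-0.25) = -0.45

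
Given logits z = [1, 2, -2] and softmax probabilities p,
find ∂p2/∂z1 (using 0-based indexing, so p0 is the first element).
∂p2/∂z1 = -0.009532

p = softmax(z) = [0.2654, 0.7214, 0.01321]
p2 = 0.01321, p1 = 0.7214

∂p2/∂z1 = -p2 × p1 = -0.01321 × 0.7214 = -0.009532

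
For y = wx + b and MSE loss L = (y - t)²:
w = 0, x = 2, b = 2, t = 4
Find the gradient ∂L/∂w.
∂L/∂w = -8

y = wx + b = (0)(2) + 2 = 2
∂L/∂y = 2(y - t) = 2(2 - 4) = -4
∂y/∂w = x = 2
∂L/∂w = ∂L/∂y · ∂y/∂w = -4 × 2 = -8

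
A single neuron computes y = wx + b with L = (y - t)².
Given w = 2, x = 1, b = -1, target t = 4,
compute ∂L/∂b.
∂L/∂b = -6

y = wx + b = (2)(1) + -1 = 1
∂L/∂y = 2(y - t) = 2(1 - 4) = -6
∂y/∂b = 1
∂L/∂b = ∂L/∂y · ∂y/∂b = -6 × 1 = -6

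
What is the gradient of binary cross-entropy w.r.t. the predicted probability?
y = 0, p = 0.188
∂L/∂p = 1.232

∂L/∂p = -y/p + (1-y)/(1-p) = 0 + 1/0.812 = 1.232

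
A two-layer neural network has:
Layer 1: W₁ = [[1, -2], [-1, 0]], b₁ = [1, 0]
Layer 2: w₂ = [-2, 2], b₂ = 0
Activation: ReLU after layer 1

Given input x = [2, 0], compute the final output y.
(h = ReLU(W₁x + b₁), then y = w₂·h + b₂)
y = -6

Layer 1 pre-activation: z₁ = [3, -2]
After ReLU: h = [3, 0]
Layer 2 output: y = -2×3 + 2×0 + 0 = -6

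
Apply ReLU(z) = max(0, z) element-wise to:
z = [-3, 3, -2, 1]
h = [0, 3, 0, 1]

ReLU applied element-wise: max(0,-3)=0, max(0,3)=3, max(0,-2)=0, max(0,1)=1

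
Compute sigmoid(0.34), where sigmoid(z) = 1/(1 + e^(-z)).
0.5842

sigmoid(0.34) = 1/(1 + e^(-0.34)) = 1/(1 + 0.7118) = 0.5842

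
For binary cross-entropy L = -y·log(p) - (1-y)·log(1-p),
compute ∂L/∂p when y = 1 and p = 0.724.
∂L/∂p = -1.381

∂L/∂p = -y/p + (1-y)/(1-p) = -1/0.724 + 0 = -1.381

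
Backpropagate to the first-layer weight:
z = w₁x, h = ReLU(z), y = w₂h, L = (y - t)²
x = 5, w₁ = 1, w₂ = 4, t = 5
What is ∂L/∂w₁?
∂L/∂w₁ = 600

Forward pass:
z = w₁x = 1×5 = 5
h = ReLU(5) = 5
y = w₂h = 4×5 = 20

Backward pass:
∂L/∂y = 2(y - t) = 2(20 - 5) = 30
∂y/∂h = w₂ = 4
∂h/∂z = 1 (ReLU derivative)
∂z/∂w₁ = x = 5

∂L/∂w₁ = 30 × 4 × 1 × 5 = 600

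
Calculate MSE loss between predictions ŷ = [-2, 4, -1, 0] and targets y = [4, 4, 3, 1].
MSE = 13.25

MSE = (1/4)((-2-4)² + (4-4)² + (-1-3)² + (0-1)²) = (1/4)(36 + 0 + 16 + 1) = 13.25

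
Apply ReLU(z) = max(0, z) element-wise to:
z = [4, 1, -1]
h = [4, 1, 0]

ReLU applied element-wise: max(0,4)=4, max(0,1)=1, max(0,-1)=0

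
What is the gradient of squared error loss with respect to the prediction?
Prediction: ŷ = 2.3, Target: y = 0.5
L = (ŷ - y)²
∂L/∂ŷ = 3.6

∂L/∂ŷ = 2(ŷ - y) = 2(2.3 - 0.5) = 2(1.8) = 3.6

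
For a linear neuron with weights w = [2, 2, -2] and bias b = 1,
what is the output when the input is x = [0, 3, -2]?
y = 11

y = (2)(0) + (2)(3) + (-2)(-2) + 1 = 11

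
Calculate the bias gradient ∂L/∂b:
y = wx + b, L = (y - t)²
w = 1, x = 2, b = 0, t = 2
∂L/∂b = 0

y = wx + b = (1)(2) + 0 = 2
∂L/∂y = 2(y - t) = 2(2 - 2) = 0
∂y/∂b = 1
∂L/∂b = ∂L/∂y · ∂y/∂b = 0 × 1 = 0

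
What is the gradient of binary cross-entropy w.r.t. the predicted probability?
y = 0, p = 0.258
∂L/∂p = 1.348

∂L/∂p = -y/p + (1-y)/(1-p) = 0 + 1/0.742 = 1.348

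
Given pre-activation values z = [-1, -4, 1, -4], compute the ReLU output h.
h = [0, 0, 1, 0]

ReLU applied element-wise: max(0,-1)=0, max(0,-4)=0, max(0,1)=1, max(0,-4)=0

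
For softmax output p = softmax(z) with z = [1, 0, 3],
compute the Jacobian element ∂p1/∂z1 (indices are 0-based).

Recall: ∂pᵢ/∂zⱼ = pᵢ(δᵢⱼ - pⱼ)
∂p1/∂z1 = 0.04025

p = softmax(z) = [0.1142, 0.04201, 0.8438]
p1 = 0.04201

∂p1/∂z1 = p1(1 - p1) = 0.04201 × (1 - 0.04201) = 0.04025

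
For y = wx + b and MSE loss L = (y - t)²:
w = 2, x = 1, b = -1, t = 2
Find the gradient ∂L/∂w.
∂L/∂w = -2

y = wx + b = (2)(1) + -1 = 1
∂L/∂y = 2(y - t) = 2(1 - 2) = -2
∂y/∂w = x = 1
∂L/∂w = ∂L/∂y · ∂y/∂w = -2 × 1 = -2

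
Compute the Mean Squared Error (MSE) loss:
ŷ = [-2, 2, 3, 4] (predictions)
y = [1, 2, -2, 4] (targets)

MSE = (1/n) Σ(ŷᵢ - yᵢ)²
MSE = 8.5

MSE = (1/4)((-2-1)² + (2-2)² + (3--2)² + (4-4)²) = (1/4)(9 + 0 + 25 + 0) = 8.5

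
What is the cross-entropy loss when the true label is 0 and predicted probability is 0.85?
L = 1.897

L = -0·log(0.85) - 1·log(0.15) = -log(0.15) = 1.897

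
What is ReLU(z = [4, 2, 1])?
h = [4, 2, 1]

ReLU applied element-wise: max(0,4)=4, max(0,2)=2, max(0,1)=1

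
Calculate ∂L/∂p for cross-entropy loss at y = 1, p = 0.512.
∂L/∂p = -1.953

∂L/∂p = -y/p + (1-y)/(1-p) = -1/0.512 + 0 = -1.953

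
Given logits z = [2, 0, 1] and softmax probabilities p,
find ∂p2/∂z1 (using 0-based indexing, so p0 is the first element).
∂p2/∂z1 = -0.02203

p = softmax(z) = [0.6652, 0.09003, 0.2447]
p2 = 0.2447, p1 = 0.09003

∂p2/∂z1 = -p2 × p1 = -0.2447 × 0.09003 = -0.02203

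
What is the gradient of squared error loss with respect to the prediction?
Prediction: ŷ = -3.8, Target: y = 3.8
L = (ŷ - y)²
∂L/∂ŷ = -15.2

∂L/∂ŷ = 2(ŷ - y) = 2(-3.8 - 3.8) = 2(-7.6) = -15.2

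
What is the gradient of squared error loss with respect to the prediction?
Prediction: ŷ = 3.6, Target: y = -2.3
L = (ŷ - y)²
∂L/∂ŷ = 11.8

∂L/∂ŷ = 2(ŷ - y) = 2(3.6 - -2.3) = 2(5.9) = 11.8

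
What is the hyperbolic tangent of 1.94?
0.9595

tanh(1.94) = (e^(1.94) - e^(-1.94))/(e^(1.94) + e^(-1.94)) = 0.9595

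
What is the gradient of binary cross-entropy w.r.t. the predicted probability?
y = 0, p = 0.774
∂L/∂p = 4.425

∂L/∂p = -y/p + (1-y)/(1-p) = 0 + 1/0.226 = 4.425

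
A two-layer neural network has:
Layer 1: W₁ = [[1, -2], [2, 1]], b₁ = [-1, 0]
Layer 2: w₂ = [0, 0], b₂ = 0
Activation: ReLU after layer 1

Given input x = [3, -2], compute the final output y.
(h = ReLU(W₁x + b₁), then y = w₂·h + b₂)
y = 0

Layer 1 pre-activation: z₁ = [6, 4]
After ReLU: h = [6, 4]
Layer 2 output: y = 0×6 + 0×4 + 0 = 0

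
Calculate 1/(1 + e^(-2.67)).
0.9352

sigmoid(2.67) = 1/(1 + e^(-2.67)) = 1/(1 + 0.06925) = 0.9352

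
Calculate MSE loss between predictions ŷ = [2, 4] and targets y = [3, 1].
MSE = 5

MSE = (1/2)((2-3)² + (4-1)²) = (1/2)(1 + 9) = 5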